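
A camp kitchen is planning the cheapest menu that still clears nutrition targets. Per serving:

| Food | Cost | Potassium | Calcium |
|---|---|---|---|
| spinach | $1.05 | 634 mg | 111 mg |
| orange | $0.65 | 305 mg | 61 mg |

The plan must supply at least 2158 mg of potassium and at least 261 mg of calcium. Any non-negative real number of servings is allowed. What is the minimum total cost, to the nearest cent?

$3.57

Two binding constraints pin down two serving amounts, so the optimal mix uses at most two foods. The candidates are each food alone (scaled to the tighter of potassium/calcium) and each pair with both constraints tight.
spinach only: max(2158/634, 261/111) = 3.404 servings → $3.57.
orange only: max(2158/305, 261/61) = 7.075 servings → $4.60.
spinach + orange: intersection lies outside the first quadrant.
The minimum over all feasible corners is $3.57.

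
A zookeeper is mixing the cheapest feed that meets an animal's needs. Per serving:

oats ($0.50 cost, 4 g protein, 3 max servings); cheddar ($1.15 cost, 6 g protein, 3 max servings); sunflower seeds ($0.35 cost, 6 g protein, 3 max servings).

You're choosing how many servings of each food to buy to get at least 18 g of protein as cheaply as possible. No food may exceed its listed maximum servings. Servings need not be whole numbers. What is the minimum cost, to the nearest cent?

Cost per g of protein: sunflower seeds $0.0583, oats $0.1250, cheddar $0.1917.
Take 3 servings of sunflower seeds: +18.0 g protein for $1.05 (total $1.05, still need 0.0 g).
Filling from the cheapest source first is optimal under one linear minimum: $1.05.

$1.05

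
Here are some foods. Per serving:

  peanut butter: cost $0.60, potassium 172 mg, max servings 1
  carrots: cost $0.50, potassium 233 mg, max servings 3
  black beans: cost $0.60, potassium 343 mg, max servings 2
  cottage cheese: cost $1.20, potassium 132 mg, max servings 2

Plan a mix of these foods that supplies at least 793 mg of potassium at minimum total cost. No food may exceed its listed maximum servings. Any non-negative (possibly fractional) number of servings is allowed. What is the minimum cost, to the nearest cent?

Cost per mg of potassium: black beans $0.0017, carrots $0.0021, peanut butter $0.0035, cottage cheese $0.0091.
Take 2 servings of black beans: +686.0 mg potassium for $1.20 (total $1.20, still need 107.0 mg).
Take 0.4592 servings of carrots: +107.0 mg potassium for $0.23 (total $1.43, still need 0.0 mg).
Greedy by cheapest-per-mg is optimal for a single linear constraint, so the minimum cost is $1.43.

$1.43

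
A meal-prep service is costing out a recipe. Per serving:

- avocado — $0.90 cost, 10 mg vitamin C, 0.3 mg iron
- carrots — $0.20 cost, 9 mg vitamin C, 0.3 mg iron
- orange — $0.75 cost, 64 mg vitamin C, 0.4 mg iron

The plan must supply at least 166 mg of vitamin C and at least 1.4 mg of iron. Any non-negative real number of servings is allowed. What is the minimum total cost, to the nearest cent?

avocado only: max(166/10, 1.4/0.3) = 16.6 servings → $14.94.
carrots only: max(166/9, 1.4/0.3) = 18.44 servings → $3.69.
orange only: max(166/64, 1.4/0.4) = 3.5 servings → $2.62.
avocado + carrots with both targets exact would need a negative amount; discard.
avocado + orange with both tight: 1.526 servings and 2.355 servings → $3.14.
carrots + orange with both tight: 1.487 servings and 2.385 servings → $2.09.
So the least-cost plan costs $2.09.

$2.09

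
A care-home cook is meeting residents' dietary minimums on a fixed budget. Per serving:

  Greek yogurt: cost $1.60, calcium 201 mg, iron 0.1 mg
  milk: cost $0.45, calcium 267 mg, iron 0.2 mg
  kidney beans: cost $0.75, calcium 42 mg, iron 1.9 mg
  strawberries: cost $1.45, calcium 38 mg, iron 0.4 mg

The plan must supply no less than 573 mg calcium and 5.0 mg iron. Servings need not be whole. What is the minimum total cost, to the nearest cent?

Greek yogurt only: max(573/201, 5.0/0.1) = 50 servings → $80.00.
milk only: max(573/267, 5.0/0.2) = 25 servings → $11.25.
kidney beans only: max(573/42, 5.0/1.9) = 13.64 servings → $10.23.
strawberries only: max(573/38, 5.0/0.4) = 15.08 servings → $21.86.
Greek yogurt + milk: intersection lies outside the first quadrant.
Greek yogurt + kidney beans with both tight: 2.326 servings and 2.509 servings → $5.60.
Greek yogurt + strawberries with both tight: 0.5117 servings and 12.37 servings → $18.76.
milk + kidney beans with both tight: 1.761 servings and 2.446 servings → $2.63.
milk + strawberries with both tight: 0.3952 servings and 12.3 servings → $18.02.
kidney beans + strawberries: intersection lies outside the first quadrant.
Cheapest feasible corner: $2.63.

$2.63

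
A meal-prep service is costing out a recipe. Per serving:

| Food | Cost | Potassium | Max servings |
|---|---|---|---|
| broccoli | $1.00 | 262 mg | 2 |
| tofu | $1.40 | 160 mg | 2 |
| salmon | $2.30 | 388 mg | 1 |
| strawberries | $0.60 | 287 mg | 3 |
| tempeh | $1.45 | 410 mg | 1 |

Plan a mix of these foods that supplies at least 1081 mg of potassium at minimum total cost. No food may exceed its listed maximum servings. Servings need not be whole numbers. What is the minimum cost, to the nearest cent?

$2.58

Cost per mg of potassium: strawberries $0.0021, tempeh $0.0035, broccoli $0.0038, salmon $0.0059, tofu $0.0088.
Take 3 servings of strawberries: +861.0 mg potassium for $1.80 (total $1.80, still need 220.0 mg).
Take 0.5366 servings of tempeh: +220.0 mg potassium for $0.78 (total $2.58, still need 0.0 mg).
Filling from the cheapest source first is optimal under one linear minimum: $2.58.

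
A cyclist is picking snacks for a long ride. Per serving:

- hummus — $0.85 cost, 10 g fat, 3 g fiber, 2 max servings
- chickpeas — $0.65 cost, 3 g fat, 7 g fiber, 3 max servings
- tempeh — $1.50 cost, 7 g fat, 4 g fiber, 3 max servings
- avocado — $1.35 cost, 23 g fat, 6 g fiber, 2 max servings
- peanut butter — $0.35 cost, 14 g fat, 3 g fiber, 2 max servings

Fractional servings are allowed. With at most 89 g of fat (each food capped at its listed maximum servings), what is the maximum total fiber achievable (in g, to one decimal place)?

49.2 g

Fiber per g fat: chickpeas 2.333, tempeh 0.5714, hummus 0.3, avocado 0.2609, peanut butter 0.2143.
Take 3 servings of chickpeas: uses 9 g fat, +21.0 g fiber (running total 21.0 g).
Take 3 servings of tempeh: uses 21 g fat, +12.0 g fiber (running total 33.0 g).
Take 2 servings of hummus: uses 20 g fat, +6.0 g fiber (running total 39.0 g).
Take 1.696 servings of avocado: uses 39 g fat, +10.2 g fiber (running total 49.2 g).
Filling greedily by fiber-per-g fat is optimal for one linear limit, giving 49.2 g.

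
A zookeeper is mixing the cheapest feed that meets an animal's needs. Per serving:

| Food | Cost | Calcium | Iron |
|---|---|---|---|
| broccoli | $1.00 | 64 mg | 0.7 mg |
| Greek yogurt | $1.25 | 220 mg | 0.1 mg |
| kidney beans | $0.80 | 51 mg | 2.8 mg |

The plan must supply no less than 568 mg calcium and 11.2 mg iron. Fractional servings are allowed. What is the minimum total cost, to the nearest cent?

The cheapest plan sits at a corner of the feasible region — with two constraints it uses at most two foods.
broccoli only: max(568/64, 11.2/0.7) = 16 servings → $16.00.
Greek yogurt only: max(568/220, 11.2/0.1) = 112 servings → $140.00.
kidney beans only: max(568/51, 11.2/2.8) = 11.14 servings → $8.91.
broccoli + Greek yogurt: the both-tight solution has a negative serving — not a feasible corner.
broccoli + kidney beans with both tight: 7.102 servings and 2.224 servings → $8.88.
Greek yogurt + kidney beans with both tight: 1.668 servings and 3.94 servings → $5.24.
So the least-cost plan costs $5.24.

$5.24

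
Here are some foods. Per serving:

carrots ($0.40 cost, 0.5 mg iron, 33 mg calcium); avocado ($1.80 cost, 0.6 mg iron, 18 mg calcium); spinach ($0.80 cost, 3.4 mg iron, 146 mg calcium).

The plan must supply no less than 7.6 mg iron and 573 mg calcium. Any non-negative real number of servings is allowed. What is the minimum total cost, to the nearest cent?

The cheapest plan sits at a corner of the feasible region — with two constraints it uses at most two foods.
carrots only: max(7.6/0.5, 573/33) = 17.36 servings → $6.95.
avocado only: max(7.6/0.6, 573/18) = 31.83 servings → $57.30.
spinach only: max(7.6/3.4, 573/146) = 3.925 servings → $3.14.
carrots + avocado: the both-tight solution has a negative serving — not a feasible corner.
carrots + spinach: intersection lies outside the first quadrant.
avocado + spinach with both targets exact would need a negative amount; discard.
So the least-cost plan costs $3.14.

$3.14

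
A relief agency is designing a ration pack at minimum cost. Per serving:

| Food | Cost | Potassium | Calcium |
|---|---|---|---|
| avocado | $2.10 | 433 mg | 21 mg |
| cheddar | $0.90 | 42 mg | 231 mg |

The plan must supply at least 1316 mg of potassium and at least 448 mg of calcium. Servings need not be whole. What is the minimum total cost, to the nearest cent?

$7.55

Check every corner: each single food scaled to meet both minima, and each pair solved so both constraints bind.
avocado only: max(1316/433, 448/21) = 21.33 servings → $44.80.
cheddar only: max(1316/42, 448/231) = 31.33 servings → $28.20.
avocado + cheddar with both tight: 2.877 servings and 1.678 servings → $7.55.
Cheapest feasible corner: $7.55.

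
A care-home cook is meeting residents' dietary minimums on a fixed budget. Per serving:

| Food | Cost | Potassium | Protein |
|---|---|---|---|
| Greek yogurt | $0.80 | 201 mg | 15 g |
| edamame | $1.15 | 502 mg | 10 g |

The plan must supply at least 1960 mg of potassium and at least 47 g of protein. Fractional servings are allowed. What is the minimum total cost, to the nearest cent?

$4.74

Greek yogurt only: max(1960/201, 47/15) = 9.751 servings → $7.80.
edamame only: max(1960/502, 47/10) = 4.7 servings → $5.41.
Greek yogurt + edamame with both tight: 0.7236 servings and 3.615 servings → $4.74.
Cheapest feasible corner: $4.74.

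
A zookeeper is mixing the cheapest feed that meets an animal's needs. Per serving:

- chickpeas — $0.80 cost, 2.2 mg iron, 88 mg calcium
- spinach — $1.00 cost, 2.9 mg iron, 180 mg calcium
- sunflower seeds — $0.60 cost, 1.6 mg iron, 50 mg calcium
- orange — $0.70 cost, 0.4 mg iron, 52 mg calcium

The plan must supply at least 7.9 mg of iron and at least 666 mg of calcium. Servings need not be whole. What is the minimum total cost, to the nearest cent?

$3.70

Check every corner: each single food scaled to meet both minima, and each pair solved so both constraints bind.
chickpeas only: max(7.9/2.2, 666/88) = 7.568 servings → $6.05.
spinach only: max(7.9/2.9, 666/180) = 3.7 servings → $3.70.
sunflower seeds only: max(7.9/1.6, 666/50) = 13.32 servings → $7.99.
orange only: max(7.9/0.4, 666/52) = 19.75 servings → $13.82.
chickpeas + spinach: the both-tight solution has a negative serving — not a feasible corner.
chickpeas + sunflower seeds: intersection lies outside the first quadrant.
chickpeas + orange with both tight: 1.823 servings and 9.722 servings → $8.26.
spinach + sunflower seeds: the both-tight solution has a negative serving — not a feasible corner.
spinach + orange with both tight: 1.832 servings and 6.464 servings → $6.36.
sunflower seeds + orange with both tight: 2.285 servings and 10.61 servings → $8.80.
The minimum over all feasible corners is $3.70.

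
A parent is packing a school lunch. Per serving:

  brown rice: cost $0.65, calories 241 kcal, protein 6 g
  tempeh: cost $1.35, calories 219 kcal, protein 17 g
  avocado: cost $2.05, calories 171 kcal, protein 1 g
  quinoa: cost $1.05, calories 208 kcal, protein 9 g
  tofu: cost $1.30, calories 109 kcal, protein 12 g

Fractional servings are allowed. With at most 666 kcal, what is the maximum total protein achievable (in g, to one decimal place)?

73.3 g

Protein per kcal: tofu 0.1101, tempeh 0.07763, quinoa 0.04327, brown rice 0.0249, avocado 0.005848.
With no serving limits, spend the whole calories allowance on tofu: 666 kcal / 109 kcal × 12 g = 73.3 g.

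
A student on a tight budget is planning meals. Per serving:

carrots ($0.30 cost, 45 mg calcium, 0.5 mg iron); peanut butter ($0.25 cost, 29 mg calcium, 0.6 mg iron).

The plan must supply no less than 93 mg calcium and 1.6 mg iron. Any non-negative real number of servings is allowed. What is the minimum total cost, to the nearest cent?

$0.74

carrots only: max(93/45, 1.6/0.5) = 3.2 servings → $0.96.
peanut butter only: max(93/29, 1.6/0.6) = 3.207 servings → $0.80.
carrots + peanut butter with both tight: 0.752 servings and 2.04 servings → $0.74.
So the least-cost plan costs $0.74.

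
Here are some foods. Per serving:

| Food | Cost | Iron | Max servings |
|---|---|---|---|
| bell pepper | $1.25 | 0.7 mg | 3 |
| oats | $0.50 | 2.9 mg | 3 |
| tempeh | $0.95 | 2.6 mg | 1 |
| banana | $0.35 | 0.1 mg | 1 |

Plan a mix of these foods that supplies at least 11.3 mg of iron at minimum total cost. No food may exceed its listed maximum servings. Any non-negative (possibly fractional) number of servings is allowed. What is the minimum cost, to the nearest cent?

$2.45

Cost per mg of iron: oats $0.1724, tempeh $0.3654, bell pepper $1.7857, banana $3.5000.
Take 3 servings of oats: +8.7 mg iron for $1.50 (total $1.50, still need 2.6 mg).
Take 1 serving of tempeh: +2.6 mg iron for $0.95 (total $2.45, still need 0.0 mg).
Greedy by cheapest-per-mg is optimal for a single linear constraint, so the minimum cost is $2.45.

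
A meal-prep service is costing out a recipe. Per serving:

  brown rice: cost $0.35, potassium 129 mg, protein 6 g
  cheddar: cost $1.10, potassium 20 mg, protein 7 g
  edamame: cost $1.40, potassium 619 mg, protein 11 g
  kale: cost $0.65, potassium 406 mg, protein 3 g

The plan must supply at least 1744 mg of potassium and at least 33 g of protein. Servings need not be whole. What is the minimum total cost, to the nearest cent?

$3.36

An LP optimum is at a vertex; with two nutrient constraints at most two foods are used. Check each candidate.
brown rice only: max(1744/129, 33/6) = 13.52 servings → $4.73.
cheddar only: max(1744/20, 33/7) = 87.2 servings → $95.92.
edamame only: max(1744/619, 33/11) = 3 servings → $4.20.
kale only: max(1744/406, 33/3) = 11 servings → $7.15.
brown rice + cheddar: intersection lies outside the first quadrant.
brown rice + edamame with both tight: 0.5416 servings and 2.705 servings → $3.98.
brown rice + kale with both tight: 3.985 servings and 3.029 servings → $3.36.
cheddar + edamame with both tight: 0.3022 servings and 2.808 servings → $4.26.
cheddar + kale with both tight: 2.935 servings and 4.151 servings → $5.93.
edamame + kale with both targets exact would need a negative amount; discard.
The minimum over all feasible corners is $3.36.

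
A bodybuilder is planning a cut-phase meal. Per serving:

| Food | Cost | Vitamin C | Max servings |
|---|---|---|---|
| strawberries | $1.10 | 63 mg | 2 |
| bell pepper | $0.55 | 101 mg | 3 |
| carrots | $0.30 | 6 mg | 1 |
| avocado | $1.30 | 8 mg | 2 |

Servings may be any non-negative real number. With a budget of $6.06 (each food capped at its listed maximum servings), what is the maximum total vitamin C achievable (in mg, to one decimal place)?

Vitamin C per dollar: bell pepper 183.6, strawberries 57.27, carrots 20, avocado 6.154.
Take 3 servings of bell pepper: spends $1.65, +303.0 mg vitamin C (running total 303.0 mg).
Take 2 servings of strawberries: spends $2.20, +126.0 mg vitamin C (running total 429.0 mg).
Take 1 serving of carrots: spends $0.30, +6.0 mg vitamin C (running total 435.0 mg).
Take 1.469 servings of avocado: spends $1.91, +11.8 mg vitamin C (running total 446.8 mg).
Filling greedily by vitamin C-per-dollar is optimal for one linear limit, giving 446.8 mg.

446.8 mg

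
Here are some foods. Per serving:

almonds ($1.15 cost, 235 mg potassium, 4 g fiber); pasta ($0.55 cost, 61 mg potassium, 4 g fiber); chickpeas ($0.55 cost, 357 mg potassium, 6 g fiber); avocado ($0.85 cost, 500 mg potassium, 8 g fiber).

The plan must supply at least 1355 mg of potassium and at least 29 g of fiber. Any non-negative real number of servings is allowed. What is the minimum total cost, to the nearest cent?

Compare the cost at each extreme point of the feasible region.
almonds only: max(1355/235, 29/4) = 7.25 servings → $8.34.
pasta only: max(1355/61, 29/4) = 22.21 servings → $12.22.
chickpeas only: max(1355/357, 29/6) = 4.833 servings → $2.66.
avocado only: max(1355/500, 29/8) = 3.625 servings → $3.08.
almonds + pasta with both tight: 5.246 servings and 2.004 servings → $7.13.
almonds + chickpeas: the both-tight solution has a negative serving — not a feasible corner.
almonds + avocado with both targets exact would need a negative amount; discard.
pasta + chickpeas with both tight: 2.093 servings and 3.438 servings → $3.04.
pasta + avocado with both tight: 2.421 servings and 2.415 servings → $3.38.
chickpeas + avocado: the both-tight solution has a negative serving — not a feasible corner.
Cheapest feasible corner: $2.66.

$2.66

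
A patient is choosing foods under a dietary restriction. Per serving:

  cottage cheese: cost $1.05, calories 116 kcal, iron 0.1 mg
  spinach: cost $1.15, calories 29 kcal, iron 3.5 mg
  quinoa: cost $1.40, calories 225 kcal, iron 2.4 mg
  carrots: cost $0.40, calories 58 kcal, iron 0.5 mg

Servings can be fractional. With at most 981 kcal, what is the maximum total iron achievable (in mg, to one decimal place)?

118.4 mg

Iron per kcal: spinach 0.1207, quinoa 0.01067, carrots 0.008621, cottage cheese 0.0008621.
With no serving limits, spend the whole calories allowance on spinach: 981 kcal / 29 kcal × 3.5 mg = 118.4 mg.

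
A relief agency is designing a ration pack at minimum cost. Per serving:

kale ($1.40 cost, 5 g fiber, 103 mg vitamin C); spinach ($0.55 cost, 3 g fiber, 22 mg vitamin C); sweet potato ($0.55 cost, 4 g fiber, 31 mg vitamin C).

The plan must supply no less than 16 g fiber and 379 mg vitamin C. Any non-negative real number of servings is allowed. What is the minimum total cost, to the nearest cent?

$5.15

For a min-cost LP with two ≥-constraints, a basic feasible solution has at most two positive variables.
kale only: max(16/5, 379/103) = 3.68 servings → $5.15.
spinach only: max(16/3, 379/22) = 17.23 servings → $9.47.
sweet potato only: max(16/4, 379/31) = 12.23 servings → $6.72.
kale + spinach: the both-tight solution has a negative serving — not a feasible corner.
kale + sweet potato: intersection lies outside the first quadrant.
spinach + sweet potato: intersection lies outside the first quadrant.
The minimum over all feasible corners is $5.15.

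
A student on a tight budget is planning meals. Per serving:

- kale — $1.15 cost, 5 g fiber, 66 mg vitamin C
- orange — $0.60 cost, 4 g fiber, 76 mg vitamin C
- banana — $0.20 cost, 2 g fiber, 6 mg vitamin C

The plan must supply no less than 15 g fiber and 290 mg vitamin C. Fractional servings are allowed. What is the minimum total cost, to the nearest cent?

kale only: max(15/5, 290/66) = 4.394 servings → $5.05.
orange only: max(15/4, 290/76) = 3.816 servings → $2.29.
banana only: max(15/2, 290/6) = 48.33 servings → $9.67.
kale + orange: the both-tight solution has a negative serving — not a feasible corner.
kale + banana with both targets exact would need a negative amount; discard.
orange + banana: the both-tight solution has a negative serving — not a feasible corner.
Cheapest feasible corner: $2.29.

$2.29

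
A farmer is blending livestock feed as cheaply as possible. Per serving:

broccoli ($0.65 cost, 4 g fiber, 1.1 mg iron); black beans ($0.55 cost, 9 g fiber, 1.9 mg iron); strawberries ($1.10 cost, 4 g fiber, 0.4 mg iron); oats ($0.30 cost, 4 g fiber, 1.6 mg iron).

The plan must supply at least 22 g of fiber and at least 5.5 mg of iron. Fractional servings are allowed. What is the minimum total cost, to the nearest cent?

$1.41

Compare the cost at each extreme point of the feasible region.
broccoli only: max(22/4, 5.5/1.1) = 5.5 servings → $3.58.
black beans only: max(22/9, 5.5/1.9) = 2.895 servings → $1.59.
strawberries only: max(22/4, 5.5/0.4) = 13.75 servings → $15.12.
oats only: max(22/4, 5.5/1.6) = 5.5 servings → $1.65.
broccoli + black beans with both tight: 3.348 servings and 0.9565 servings → $2.70.
broccoli + strawberries with both tight: 4.714 servings and 0.7857 servings → $3.93.
broccoli + oats: the both-tight solution has a negative serving — not a feasible corner.
black beans + strawberries: the both-tight solution has a negative serving — not a feasible corner.
black beans + oats with both tight: 1.941 servings and 1.132 servings → $1.41.
strawberries + oats with both tight: 2.75 servings and 2.75 servings → $3.85.
Cheapest feasible corner: $1.41.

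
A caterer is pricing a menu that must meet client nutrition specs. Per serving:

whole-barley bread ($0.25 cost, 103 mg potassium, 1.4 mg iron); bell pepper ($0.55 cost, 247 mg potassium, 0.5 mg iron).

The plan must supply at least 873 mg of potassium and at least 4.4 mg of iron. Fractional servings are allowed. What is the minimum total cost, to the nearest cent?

$1.99

With two linear requirements the optimum uses one or two foods; enumerate the corners.
whole-barley bread only: max(873/103, 4.4/1.4) = 8.476 servings → $2.12.
bell pepper only: max(873/247, 4.4/0.5) = 8.8 servings → $4.84.
whole-barley bread + bell pepper with both tight: 2.21 servings and 2.613 servings → $1.99.
The minimum over all feasible corners is $1.99.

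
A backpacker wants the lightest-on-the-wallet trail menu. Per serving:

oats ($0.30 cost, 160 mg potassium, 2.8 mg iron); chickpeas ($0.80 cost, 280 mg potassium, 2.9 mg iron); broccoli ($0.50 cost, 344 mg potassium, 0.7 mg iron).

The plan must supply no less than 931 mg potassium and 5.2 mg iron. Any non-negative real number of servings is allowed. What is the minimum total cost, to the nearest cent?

$1.44

This is a tiny linear program; its minimum lies at a vertex of the feasible set. List the vertices and price them.
oats only: max(931/160, 5.2/2.8) = 5.819 servings → $1.75.
chickpeas only: max(931/280, 5.2/2.9) = 3.325 servings → $2.66.
broccoli only: max(931/344, 5.2/0.7) = 7.429 servings → $3.71.
oats + chickpeas: intersection lies outside the first quadrant.
oats + broccoli with both tight: 1.336 servings and 2.085 servings → $1.44.
chickpeas + broccoli with both tight: 1.419 servings and 1.552 servings → $1.91.
Cheapest feasible corner: $1.44.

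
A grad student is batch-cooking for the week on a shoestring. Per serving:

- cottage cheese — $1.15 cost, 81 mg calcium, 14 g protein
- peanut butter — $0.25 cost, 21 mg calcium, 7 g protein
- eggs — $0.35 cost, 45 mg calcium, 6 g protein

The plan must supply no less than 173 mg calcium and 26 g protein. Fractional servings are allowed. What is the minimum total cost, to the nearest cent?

The cheapest plan sits at a corner of the feasible region — with two constraints it uses at most two foods.
cottage cheese only: max(173/81, 26/14) = 2.136 servings → $2.46.
peanut butter only: max(173/21, 26/7) = 8.238 servings → $2.06.
eggs only: max(173/45, 26/6) = 4.333 servings → $1.52.
cottage cheese + peanut butter: intersection lies outside the first quadrant.
cottage cheese + eggs with both tight: 0.9167 servings and 2.194 servings → $1.82.
peanut butter + eggs with both tight: 0.6984 servings and 3.519 servings → $1.41.
Cheapest feasible corner: $1.41.

$1.41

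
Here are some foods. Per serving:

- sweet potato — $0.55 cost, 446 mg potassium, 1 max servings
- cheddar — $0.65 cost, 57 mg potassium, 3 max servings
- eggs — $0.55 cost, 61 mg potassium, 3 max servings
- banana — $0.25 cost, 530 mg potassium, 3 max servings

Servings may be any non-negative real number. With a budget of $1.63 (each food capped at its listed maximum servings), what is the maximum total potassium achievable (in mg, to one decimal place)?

Potassium per dollar: banana 2120, sweet potato 810.9, eggs 110.9, cheddar 87.69.
Take 3 servings of banana: spends $0.75, +1590.0 mg potassium (running total 1590.0 mg).
Take 1 serving of sweet potato: spends $0.55, +446.0 mg potassium (running total 2036.0 mg).
Take 0.6 servings of eggs: spends $0.33, +36.6 mg potassium (running total 2072.6 mg).
Filling greedily by potassium-per-dollar is optimal for one linear limit, giving 2072.6 mg.

2072.6 mg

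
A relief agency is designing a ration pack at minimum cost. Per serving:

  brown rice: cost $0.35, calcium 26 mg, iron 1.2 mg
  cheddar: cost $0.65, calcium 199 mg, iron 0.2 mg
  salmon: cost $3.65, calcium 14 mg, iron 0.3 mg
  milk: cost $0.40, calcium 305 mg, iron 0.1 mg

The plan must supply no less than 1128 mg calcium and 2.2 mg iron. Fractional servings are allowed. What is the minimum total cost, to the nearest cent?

A basic optimal solution has at most two foods positive. Try each food alone and each pair with both targets met exactly.
brown rice only: max(1128/26, 2.2/1.2) = 43.38 servings → $15.18.
cheddar only: max(1128/199, 2.2/0.2) = 11 servings → $7.15.
salmon only: max(1128/14, 2.2/0.3) = 80.57 servings → $294.09.
milk only: max(1128/305, 2.2/0.1) = 22 servings → $8.80.
brown rice + cheddar with both tight: 0.9084 servings and 5.55 servings → $3.93.
brown rice + salmon: intersection lies outside the first quadrant.
brown rice + milk with both tight: 1.536 servings and 3.567 servings → $1.96.
cheddar + salmon with both tight: 5.406 servings and 3.729 servings → $17.13.
cheddar + milk: the both-tight solution has a negative serving — not a feasible corner.
salmon + milk with both tight: 6.195 servings and 3.414 servings → $23.98.
The minimum over all feasible corners is $1.96.

$1.96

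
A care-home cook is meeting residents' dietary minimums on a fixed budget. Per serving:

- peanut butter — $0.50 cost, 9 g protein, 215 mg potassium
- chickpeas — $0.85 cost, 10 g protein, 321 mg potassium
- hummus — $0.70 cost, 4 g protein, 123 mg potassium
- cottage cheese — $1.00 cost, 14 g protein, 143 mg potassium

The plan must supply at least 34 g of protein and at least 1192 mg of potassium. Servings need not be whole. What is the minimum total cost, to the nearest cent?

With two linear requirements the optimum uses one or two foods; enumerate the corners.
peanut butter only: max(34/9, 1192/215) = 5.544 servings → $2.77.
chickpeas only: max(34/10, 1192/321) = 3.713 servings → $3.16.
hummus only: max(34/4, 1192/123) = 9.691 servings → $6.78.
cottage cheese only: max(34/14, 1192/143) = 8.336 servings → $8.34.
peanut butter + chickpeas: the both-tight solution has a negative serving — not a feasible corner.
peanut butter + hummus with both targets exact would need a negative amount; discard.
peanut butter + cottage cheese: intersection lies outside the first quadrant.
chickpeas + hummus: the both-tight solution has a negative serving — not a feasible corner.
chickpeas + cottage cheese: the both-tight solution has a negative serving — not a feasible corner.
hummus + cottage cheese with both targets exact would need a negative amount; discard.
Cheapest feasible corner: $2.77.

$2.77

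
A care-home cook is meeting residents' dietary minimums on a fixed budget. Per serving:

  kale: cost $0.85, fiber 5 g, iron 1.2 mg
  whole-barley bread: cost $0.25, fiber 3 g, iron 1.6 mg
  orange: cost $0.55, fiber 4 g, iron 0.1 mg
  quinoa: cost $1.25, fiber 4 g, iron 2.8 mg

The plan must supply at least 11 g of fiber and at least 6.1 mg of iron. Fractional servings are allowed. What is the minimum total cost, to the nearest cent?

$0.95

This is a tiny linear program; its minimum lies at a vertex of the feasible set. List the vertices and price them.
kale only: max(11/5, 6.1/1.2) = 5.083 servings → $4.32.
whole-barley bread only: max(11/3, 6.1/1.6) = 3.812 servings → $0.95.
orange only: max(11/4, 6.1/0.1) = 61 servings → $33.55.
quinoa only: max(11/4, 6.1/2.8) = 2.75 servings → $3.44.
kale + whole-barley bread: the both-tight solution has a negative serving — not a feasible corner.
kale + orange: intersection lies outside the first quadrant.
kale + quinoa with both tight: 0.6957 servings and 1.88 servings → $2.94.
whole-barley bread + orange: the both-tight solution has a negative serving — not a feasible corner.
whole-barley bread + quinoa with both tight: 3.2 servings and 0.35 servings → $1.24.
orange + quinoa with both tight: 0.5926 servings and 2.157 servings → $3.02.
The minimum over all feasible corners is $0.95.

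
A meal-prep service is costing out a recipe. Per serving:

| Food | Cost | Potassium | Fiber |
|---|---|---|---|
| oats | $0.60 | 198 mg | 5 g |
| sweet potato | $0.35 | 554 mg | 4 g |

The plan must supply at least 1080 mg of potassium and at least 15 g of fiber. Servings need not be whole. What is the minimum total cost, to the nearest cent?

$1.31

With two linear requirements the optimum uses one or two foods; enumerate the corners.
oats only: max(1080/198, 15/5) = 5.455 servings → $3.27.
sweet potato only: max(1080/554, 15/4) = 3.75 servings → $1.31.
oats + sweet potato with both tight: 2.017 servings and 1.229 servings → $1.64.
Cheapest feasible corner: $1.31.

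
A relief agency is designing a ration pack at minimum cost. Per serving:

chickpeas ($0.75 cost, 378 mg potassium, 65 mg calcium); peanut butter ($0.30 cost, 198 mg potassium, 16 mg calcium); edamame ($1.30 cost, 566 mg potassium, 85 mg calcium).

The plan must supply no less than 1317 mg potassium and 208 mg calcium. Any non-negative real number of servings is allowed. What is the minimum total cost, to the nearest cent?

chickpeas only: max(1317/378, 208/65) = 3.484 servings → $2.61.
peanut butter only: max(1317/198, 208/16) = 13 servings → $3.90.
edamame only: max(1317/566, 208/85) = 2.447 servings → $3.18.
chickpeas + peanut butter with both tight: 2.948 servings and 1.023 servings → $2.52.
chickpeas + edamame with both tight: 1.241 servings and 1.498 servings → $2.88.
peanut butter + edamame with both targets exact would need a negative amount; discard.
So the least-cost plan costs $2.52.

$2.52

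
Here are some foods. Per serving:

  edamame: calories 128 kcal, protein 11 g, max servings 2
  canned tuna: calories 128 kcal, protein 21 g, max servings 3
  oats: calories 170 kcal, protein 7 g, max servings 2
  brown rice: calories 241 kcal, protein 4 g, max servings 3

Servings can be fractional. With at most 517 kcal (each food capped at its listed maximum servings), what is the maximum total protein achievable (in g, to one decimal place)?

Protein per kcal: canned tuna 0.1641, edamame 0.08594, oats 0.04118, brown rice 0.0166.
Take 3 servings of canned tuna: uses 384 kcal, +63.0 g protein (running total 63.0 g).
Take 1.039 servings of edamame: uses 133 kcal, +11.4 g protein (running total 74.4 g).
Greedy by best ratio exhausts the calories allowance optimally: 74.4 g.

74.4 g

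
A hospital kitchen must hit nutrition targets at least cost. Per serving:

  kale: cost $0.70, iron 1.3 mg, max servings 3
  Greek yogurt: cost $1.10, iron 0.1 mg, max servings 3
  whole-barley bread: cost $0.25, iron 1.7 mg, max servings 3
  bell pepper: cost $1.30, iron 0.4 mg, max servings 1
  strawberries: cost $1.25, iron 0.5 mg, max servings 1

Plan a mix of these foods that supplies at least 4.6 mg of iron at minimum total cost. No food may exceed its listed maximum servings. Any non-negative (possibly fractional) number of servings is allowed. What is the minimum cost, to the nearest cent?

$0.68

Cost per mg of iron: whole-barley bread $0.1471, kale $0.5385, strawberries $2.5000, bell pepper $3.2500, Greek yogurt $11.0000.
Take 2.706 servings of whole-barley bread: +4.6 mg iron for $0.68 (total $0.68, still need 0.0 mg).
Filling from the cheapest source first is optimal under one linear minimum: $0.68.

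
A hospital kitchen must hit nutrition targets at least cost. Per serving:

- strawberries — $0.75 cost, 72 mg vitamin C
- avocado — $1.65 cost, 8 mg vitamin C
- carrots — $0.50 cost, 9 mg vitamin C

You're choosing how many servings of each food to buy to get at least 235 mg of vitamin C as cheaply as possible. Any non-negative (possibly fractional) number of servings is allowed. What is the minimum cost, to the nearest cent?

Cost per mg of vitamin C: strawberries $0.0104, carrots $0.0556, avocado $0.2062.
With no serving limits, use only strawberries: 235 mg / 72 mg = 3.264 servings × $0.75 = $2.45.

$2.45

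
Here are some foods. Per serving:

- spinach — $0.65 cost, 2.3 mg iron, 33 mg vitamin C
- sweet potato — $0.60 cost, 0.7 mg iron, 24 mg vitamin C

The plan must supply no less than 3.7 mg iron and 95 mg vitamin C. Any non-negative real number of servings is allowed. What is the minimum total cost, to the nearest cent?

A basic optimal solution has at most two foods positive. Try each food alone and each pair with both targets met exactly.
spinach only: max(3.7/2.3, 95/33) = 2.879 servings → $1.87.
sweet potato only: max(3.7/0.7, 95/24) = 5.286 servings → $3.17.
spinach + sweet potato with both tight: 0.6947 servings and 3.003 servings → $2.25.
The minimum over all feasible corners is $1.87.

$1.87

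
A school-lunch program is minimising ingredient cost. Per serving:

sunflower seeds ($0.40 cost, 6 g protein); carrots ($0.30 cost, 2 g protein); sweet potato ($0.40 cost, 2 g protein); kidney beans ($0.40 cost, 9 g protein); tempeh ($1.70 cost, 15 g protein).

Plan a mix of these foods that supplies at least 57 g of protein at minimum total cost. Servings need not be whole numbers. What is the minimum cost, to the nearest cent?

$2.53

Cost per g of protein: kidney beans $0.0444, sunflower seeds $0.0667, tempeh $0.1133, carrots $0.1500, sweet potato $0.2000.
With no serving limits, use only kidney beans: 57 g / 9 g = 6.333 servings × $0.40 = $2.53.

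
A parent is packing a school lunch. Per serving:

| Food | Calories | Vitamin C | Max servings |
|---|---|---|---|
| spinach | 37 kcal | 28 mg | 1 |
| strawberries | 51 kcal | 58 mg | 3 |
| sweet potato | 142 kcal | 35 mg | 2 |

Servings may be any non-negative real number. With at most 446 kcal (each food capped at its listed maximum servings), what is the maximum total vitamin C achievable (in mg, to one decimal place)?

Vitamin C per kcal: strawberries 1.137, spinach 0.7568, sweet potato 0.2465.
Take 3 servings of strawberries: uses 153 kcal, +174.0 mg vitamin C (running total 174.0 mg).
Take 1 serving of spinach: uses 37 kcal, +28.0 mg vitamin C (running total 202.0 mg).
Take 1.803 servings of sweet potato: uses 256 kcal, +63.1 mg vitamin C (running total 265.1 mg).
Filling greedily by vitamin C-per-kcal is optimal for one linear limit, giving 265.1 mg.

265.1 mg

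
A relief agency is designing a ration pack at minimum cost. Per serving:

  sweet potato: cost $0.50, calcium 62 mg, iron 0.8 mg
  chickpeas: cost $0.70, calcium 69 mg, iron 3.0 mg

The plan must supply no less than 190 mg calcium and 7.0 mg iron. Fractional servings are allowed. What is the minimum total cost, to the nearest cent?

$1.84

Check every corner: each single food scaled to meet both minima, and each pair solved so both constraints bind.
sweet potato only: max(190/62, 7.0/0.8) = 8.75 servings → $4.38.
chickpeas only: max(190/69, 7.0/3.0) = 2.754 servings → $1.93.
sweet potato + chickpeas with both tight: 0.6651 servings and 2.156 servings → $1.84.
The minimum over all feasible corners is $1.84.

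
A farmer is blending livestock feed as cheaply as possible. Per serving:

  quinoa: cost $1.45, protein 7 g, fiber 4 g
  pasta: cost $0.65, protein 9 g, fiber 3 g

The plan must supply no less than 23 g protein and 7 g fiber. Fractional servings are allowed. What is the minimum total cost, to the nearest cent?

This is a tiny linear program; its minimum lies at a vertex of the feasible set. List the vertices and price them.
quinoa only: max(23/7, 7/4) = 3.286 servings → $4.76.
pasta only: max(23/9, 7/3) = 2.556 servings → $1.66.
quinoa + pasta: the both-tight solution has a negative serving — not a feasible corner.
So the least-cost plan costs $1.66.

$1.66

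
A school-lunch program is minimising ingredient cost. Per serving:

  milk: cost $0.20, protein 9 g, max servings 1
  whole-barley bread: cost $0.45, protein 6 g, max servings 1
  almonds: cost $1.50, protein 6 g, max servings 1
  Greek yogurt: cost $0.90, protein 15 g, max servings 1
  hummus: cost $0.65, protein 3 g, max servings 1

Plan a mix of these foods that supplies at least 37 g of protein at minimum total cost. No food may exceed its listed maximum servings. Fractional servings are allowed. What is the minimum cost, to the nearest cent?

Cost per g of protein: milk $0.0222, Greek yogurt $0.0600, whole-barley bread $0.0750, hummus $0.2167, almonds $0.2500.
Take 1 serving of milk: +9.0 g protein for $0.20 (total $0.20, still need 28.0 g).
Take 1 serving of Greek yogurt: +15.0 g protein for $0.90 (total $1.10, still need 13.0 g).
Take 1 serving of whole-barley bread: +6.0 g protein for $0.45 (total $1.55, still need 7.0 g).
Take 1 serving of hummus: +3.0 g protein for $0.65 (total $2.20, still need 4.0 g).
Take 0.6667 servings of almonds: +4.0 g protein for $1.00 (total $3.20, still need 0.0 g).
Filling from the cheapest source first is optimal under one linear minimum: $3.20.

$3.20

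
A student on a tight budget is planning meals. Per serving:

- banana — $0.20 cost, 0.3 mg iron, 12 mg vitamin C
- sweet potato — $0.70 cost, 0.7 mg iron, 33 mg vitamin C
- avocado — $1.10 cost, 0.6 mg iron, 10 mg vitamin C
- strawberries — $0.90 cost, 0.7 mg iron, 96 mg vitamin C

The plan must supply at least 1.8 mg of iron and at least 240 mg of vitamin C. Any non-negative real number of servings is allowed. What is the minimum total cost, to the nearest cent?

$2.27

With two linear requirements the optimum uses one or two foods; enumerate the corners.
banana only: max(1.8/0.3, 240/12) = 20 servings → $4.00.
sweet potato only: max(1.8/0.7, 240/33) = 7.273 servings → $5.09.
avocado only: max(1.8/0.6, 240/10) = 24 servings → $26.40.
strawberries only: max(1.8/0.7, 240/96) = 2.571 servings → $2.31.
banana + sweet potato: intersection lies outside the first quadrant.
banana + avocado: intersection lies outside the first quadrant.
banana + strawberries with both tight: 0.2353 servings and 2.471 servings → $2.27.
sweet potato + avocado: the both-tight solution has a negative serving — not a feasible corner.
sweet potato + strawberries with both tight: 0.1088 servings and 2.463 servings → $2.29.
avocado + strawberries with both tight: 0.09486 servings and 2.49 servings → $2.35.
The minimum over all feasible corners is $2.27.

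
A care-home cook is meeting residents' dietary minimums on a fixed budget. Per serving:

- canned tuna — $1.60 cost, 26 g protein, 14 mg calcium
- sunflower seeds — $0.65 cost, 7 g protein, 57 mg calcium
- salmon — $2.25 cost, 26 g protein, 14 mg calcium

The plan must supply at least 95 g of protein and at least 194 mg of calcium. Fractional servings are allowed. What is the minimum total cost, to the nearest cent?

With two linear requirements the optimum uses one or two foods; enumerate the corners.
canned tuna only: max(95/26, 194/14) = 13.86 servings → $22.17.
sunflower seeds only: max(95/7, 194/57) = 13.57 servings → $8.82.
salmon only: max(95/26, 194/14) = 13.86 servings → $31.18.
canned tuna + sunflower seeds with both tight: 2.931 servings and 2.684 servings → $6.43.
canned tuna + salmon (both tight): parallel constraints — no distinct corner.
sunflower seeds + salmon with both tight: 2.684 servings and 2.931 servings → $8.34.
The minimum over all feasible corners is $6.43.

$6.43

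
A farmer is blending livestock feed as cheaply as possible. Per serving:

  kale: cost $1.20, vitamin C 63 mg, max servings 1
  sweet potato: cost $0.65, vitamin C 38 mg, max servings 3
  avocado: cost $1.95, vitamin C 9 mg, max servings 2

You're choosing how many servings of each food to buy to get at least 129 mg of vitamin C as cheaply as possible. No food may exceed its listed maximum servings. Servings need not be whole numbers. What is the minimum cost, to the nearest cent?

$2.24

Cost per mg of vitamin C: sweet potato $0.0171, kale $0.0190, avocado $0.2167.
Take 3 servings of sweet potato: +114.0 mg vitamin C for $1.95 (total $1.95, still need 15.0 mg).
Take 0.2381 servings of kale: +15.0 mg vitamin C for $0.29 (total $2.24, still need 0.0 mg).
Greedy by cheapest-per-mg is optimal for a single linear constraint, so the minimum cost is $2.24.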